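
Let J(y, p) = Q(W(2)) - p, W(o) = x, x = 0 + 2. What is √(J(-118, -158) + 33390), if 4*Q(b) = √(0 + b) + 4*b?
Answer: √(134200 + √2)/2 ≈ 183.17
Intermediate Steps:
x = 2
W(o) = 2
Q(b) = b + √b/4 (Q(b) = (√(0 + b) + 4*b)/4 = (√b + 4*b)/4 = b + √b/4)
J(y, p) = 2 - p + √2/4 (J(y, p) = (2 + √2/4) - p = 2 - p + √2/4)
√(J(-118, -158) + 33390) = √((2 - 1*(-158) + √2/4) + 33390) = √((2 + 158 + √2/4) + 33390) = √((160 + √2/4) + 33390) = √(33550 + √2/4)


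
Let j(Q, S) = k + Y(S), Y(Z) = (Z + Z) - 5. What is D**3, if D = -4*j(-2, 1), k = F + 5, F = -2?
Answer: 0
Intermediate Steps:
k = 3 (k = -2 + 5 = 3)
Y(Z) = -5 + 2*Z (Y(Z) = 2*Z - 5 = -5 + 2*Z)
j(Q, S) = -2 + 2*S (j(Q, S) = 3 + (-5 + 2*S) = -2 + 2*S)
D = 0 (D = -4*(-2 + 2*1) = -4*(-2 + 2) = -4*0 = 0)
D**3 = 0**3 = 0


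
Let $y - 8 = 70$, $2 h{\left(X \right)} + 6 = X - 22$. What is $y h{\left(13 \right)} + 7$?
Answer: $-578$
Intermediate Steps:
$h{\left(X \right)} = -14 + \frac{X}{2}$ ($h{\left(X \right)} = -3 + \frac{X - 22}{2} = -3 + \frac{-22 + X}{2} = -3 + \left(-11 + \frac{X}{2}\right) = -14 + \frac{X}{2}$)
$y = 78$ ($y = 8 + 70 = 78$)
$y h{\left(13 \right)} + 7 = 78 \left(-14 + \frac{1}{2} \cdot 13\right) + 7 = 78 \left(-14 + \frac{13}{2}\right) + 7 = 78 \left(- \frac{15}{2}\right) + 7 = -585 + 7 = -578$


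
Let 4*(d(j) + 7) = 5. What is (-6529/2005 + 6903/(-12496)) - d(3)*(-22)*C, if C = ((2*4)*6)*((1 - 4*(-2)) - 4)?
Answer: -760749439699/25054480 ≈ -30364.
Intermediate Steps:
d(j) = -23/4 (d(j) = -7 + (¼)*5 = -7 + 5/4 = -23/4)
C = 240 (C = (8*6)*((1 + 8) - 4) = 48*(9 - 4) = 48*5 = 240)
(-6529/2005 + 6903/(-12496)) - d(3)*(-22)*C = (-6529/2005 + 6903/(-12496)) - (-23/4*(-22))*240 = (-6529*1/2005 + 6903*(-1/12496)) - 253*240/2 = (-6529/2005 - 6903/12496) - 1*30360 = -95426899/25054480 - 30360 = -760749439699/25054480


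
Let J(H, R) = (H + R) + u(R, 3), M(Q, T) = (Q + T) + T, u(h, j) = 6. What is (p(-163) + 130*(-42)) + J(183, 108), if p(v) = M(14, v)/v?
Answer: -841257/163 ≈ -5161.1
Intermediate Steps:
M(Q, T) = Q + 2*T
J(H, R) = 6 + H + R (J(H, R) = (H + R) + 6 = 6 + H + R)
p(v) = (14 + 2*v)/v
(p(-163) + 130*(-42)) + J(183, 108) = ((2 + 14/(-163)) + 130*(-42)) + (6 + 183 + 108) = ((2 + 14*(-1/163)) - 5460) + 297 = ((2 - 14/163) - 5460) + 297 = (312/163 - 5460) + 297 = -889668/163 + 297 = -841257/163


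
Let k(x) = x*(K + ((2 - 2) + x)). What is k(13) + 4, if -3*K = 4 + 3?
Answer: 428/3 ≈ 142.67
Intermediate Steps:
K = -7/3 (K = -(4 + 3)/3 = -1/3*7 = -7/3 ≈ -2.3333)
k(x) = x*(-7/3 + x) (k(x) = x*(-7/3 + ((2 - 2) + x)) = x*(-7/3 + (0 + x)) = x*(-7/3 + x))
k(13) + 4 = (1/3)*13*(-7 + 3*13) + 4 = (1/3)*13*(-7 + 39) + 4 = (1/3)*13*32 + 4 = 416/3 + 4 = 428/3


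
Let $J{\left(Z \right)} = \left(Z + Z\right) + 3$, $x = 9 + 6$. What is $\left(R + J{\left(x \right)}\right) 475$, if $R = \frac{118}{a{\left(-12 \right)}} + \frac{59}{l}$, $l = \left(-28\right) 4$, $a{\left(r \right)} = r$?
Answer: $\frac{3613325}{336} \approx 10754.0$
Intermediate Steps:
$x = 15$
$l = -112$
$J{\left(Z \right)} = 3 + 2 Z$ ($J{\left(Z \right)} = 2 Z + 3 = 3 + 2 Z$)
$R = - \frac{3481}{336}$ ($R = \frac{118}{-12} + \frac{59}{-112} = 118 \left(- \frac{1}{12}\right) + 59 \left(- \frac{1}{112}\right) = - \frac{59}{6} - \frac{59}{112} = - \frac{3481}{336} \approx -10.36$)
$\left(R + J{\left(x \right)}\right) 475 = \left(- \frac{3481}{336} + \left(3 + 2 \cdot 15\right)\right) 475 = \left(- \frac{3481}{336} + \left(3 + 30\right)\right) 475 = \left(- \frac{3481}{336} + 33\right) 475 = \frac{7607}{336} \cdot 475 = \frac{3613325}{336}$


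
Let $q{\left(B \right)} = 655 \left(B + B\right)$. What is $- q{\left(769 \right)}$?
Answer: $-1007390$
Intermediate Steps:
$q{\left(B \right)} = 1310 B$ ($q{\left(B \right)} = 655 \cdot 2 B = 1310 B$)
$- q{\left(769 \right)} = - 1310 \cdot 769 = \left(-1\right) 1007390 = -1007390$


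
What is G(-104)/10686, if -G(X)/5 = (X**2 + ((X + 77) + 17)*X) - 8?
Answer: -29620/5343 ≈ -5.5437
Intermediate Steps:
G(X) = 40 - 5*X**2 - 5*X*(94 + X) (G(X) = -5*((X**2 + ((X + 77) + 17)*X) - 8) = -5*((X**2 + ((77 + X) + 17)*X) - 8) = -5*((X**2 + (94 + X)*X) - 8) = -5*((X**2 + X*(94 + X)) - 8) = -5*(-8 + X**2 + X*(94 + X)) = 40 - 5*X**2 - 5*X*(94 + X))
G(-104)/10686 = (40 - 470*(-104) - 10*(-104)**2)/10686 = (40 + 48880 - 10*10816)*(1/10686) = (40 + 48880 - 108160)*(1/10686) = -59240*1/10686 = -29620/5343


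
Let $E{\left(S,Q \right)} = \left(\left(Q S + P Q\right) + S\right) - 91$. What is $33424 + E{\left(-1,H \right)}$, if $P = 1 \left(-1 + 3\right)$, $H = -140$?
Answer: $33192$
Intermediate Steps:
$P = 2$ ($P = 1 \cdot 2 = 2$)
$E{\left(S,Q \right)} = -91 + S + 2 Q + Q S$ ($E{\left(S,Q \right)} = \left(\left(Q S + 2 Q\right) + S\right) - 91 = \left(\left(2 Q + Q S\right) + S\right) - 91 = \left(S + 2 Q + Q S\right) - 91 = -91 + S + 2 Q + Q S$)
$33424 + E{\left(-1,H \right)} = 33424 - 232 = 33192$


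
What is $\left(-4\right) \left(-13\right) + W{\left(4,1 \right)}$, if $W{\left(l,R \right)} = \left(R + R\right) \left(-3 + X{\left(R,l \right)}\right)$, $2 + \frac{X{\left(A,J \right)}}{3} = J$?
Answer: $58$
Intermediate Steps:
$X{\left(A,J \right)} = -6 + 3 J$
$W{\left(l,R \right)} = 2 R \left(-9 + 3 l\right)$ ($W{\left(l,R \right)} = \left(R + R\right) \left(-3 + \left(-6 + 3 l\right)\right) = 2 R \left(-9 + 3 l\right)$)
$\left(-4\right) \left(-13\right) + W{\left(4,1 \right)} = \left(-4\right) \left(-13\right) + 6 \cdot 1 \left(-3 + 4\right) = 52 + 6 \cdot 1 \cdot 1 = 52 + 6 = 58$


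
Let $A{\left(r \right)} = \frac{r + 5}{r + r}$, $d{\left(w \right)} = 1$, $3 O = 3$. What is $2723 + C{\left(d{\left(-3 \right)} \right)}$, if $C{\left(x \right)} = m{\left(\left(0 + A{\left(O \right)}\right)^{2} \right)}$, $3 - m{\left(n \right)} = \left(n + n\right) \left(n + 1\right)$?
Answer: $2546$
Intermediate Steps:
$O = 1$ ($O = \frac{1}{3} \cdot 3 = 1$)
$A{\left(r \right)} = \frac{5 + r}{2 r}$
$m{\left(n \right)} = 3 - 2 n \left(1 + n\right)$ ($m{\left(n \right)} = 3 - \left(n + n\right) \left(n + 1\right) = 3 - 2 n \left(1 + n\right)$)
$C{\left(x \right)} = -177$ ($C{\left(x \right)} = 3 - 2 \left(0 + \frac{5 + 1}{2 \cdot 1}\right)^{2} - 2 \left(\left(0 + \frac{5 + 1}{2 \cdot 1}\right)^{2}\right)^{2} = 3 - 2 \left(0 + \frac{1}{2} \cdot 1 \cdot 6\right)^{2} - 2 \left(\left(0 + \frac{1}{2} \cdot 1 \cdot 6\right)^{2}\right)^{2} = 3 - 2 \left(0 + 3\right)^{2} - 2 \left(\left(0 + 3\right)^{2}\right)^{2} = 3 - 2 \cdot 3^{2} - 2 \left(3^{2}\right)^{2} = 3 - 18 - 2 \cdot 9^{2} = 3 - 18 - 162 = -177$)
$2723 + C{\left(d{\left(-3 \right)} \right)} = 2723 - 177 = 2546$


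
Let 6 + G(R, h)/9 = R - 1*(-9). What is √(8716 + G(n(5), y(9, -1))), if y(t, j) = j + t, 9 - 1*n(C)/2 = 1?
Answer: √8887 ≈ 94.271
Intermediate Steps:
n(C) = 16 (n(C) = 18 - 2*1 = 18 - 2 = 16)
G(R, h) = 27 + 9*R (G(R, h) = -54 + 9*(R - 1*(-9)) = -54 + 9*(R + 9) = -54 + 9*(9 + R) = -54 + (81 + 9*R) = 27 + 9*R)
√(8716 + G(n(5), y(9, -1))) = √(8716 + (27 + 9*16)) = √(8716 + (27 + 144)) = √(8716 + 171) = √8887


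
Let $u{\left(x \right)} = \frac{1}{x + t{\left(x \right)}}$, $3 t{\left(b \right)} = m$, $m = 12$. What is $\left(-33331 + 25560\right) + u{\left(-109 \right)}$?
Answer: $- \frac{815956}{105} \approx -7771.0$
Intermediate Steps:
$t{\left(b \right)} = 4$ ($t{\left(b \right)} = \frac{1}{3} \cdot 12 = 4$)
$u{\left(x \right)} = \frac{1}{4 + x}$ ($u{\left(x \right)} = \frac{1}{x + 4} = \frac{1}{4 + x}$)
$\left(-33331 + 25560\right) + u{\left(-109 \right)} = \left(-33331 + 25560\right) + \frac{1}{4 - 109} = -7771 + \frac{1}{-105} = -7771 - \frac{1}{105} = - \frac{815956}{105}$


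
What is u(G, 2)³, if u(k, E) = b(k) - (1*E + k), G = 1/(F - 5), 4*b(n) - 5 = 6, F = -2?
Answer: 15625/21952 ≈ 0.71178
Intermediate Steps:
b(n) = 11/4 (b(n) = 5/4 + (¼)*6 = 5/4 + 3/2 = 11/4)
G = -⅐ (G = 1/(-2 - 5) = 1/(-7) = -⅐ ≈ -0.14286)
u(k, E) = 11/4 - E - k (u(k, E) = 11/4 - (1*E + k) = 11/4 - (E + k) = 11/4 + (-E - k) = 11/4 - E - k)
u(G, 2)³ = (11/4 - 1*2 - 1*(-⅐))³ = (11/4 - 2 + ⅐)³ = (25/28)³ = 15625/21952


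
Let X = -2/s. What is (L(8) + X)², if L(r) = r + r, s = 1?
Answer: 196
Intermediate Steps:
X = -2 (X = -2/1 = -2*1 = -2)
L(r) = 2*r
(L(8) + X)² = (2*8 - 2)² = (16 - 2)² = 14² = 196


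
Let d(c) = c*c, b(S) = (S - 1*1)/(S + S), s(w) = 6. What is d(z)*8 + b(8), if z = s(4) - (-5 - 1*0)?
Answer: 15495/16 ≈ 968.44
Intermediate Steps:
b(S) = (-1 + S)/(2*S) (b(S) = (S - 1)/((2*S)) = (-1 + S)*(1/(2*S)) = (-1 + S)/(2*S))
z = 11 (z = 6 - (-5 - 1*0) = 6 - (-5 + 0) = 6 - 1*(-5) = 6 + 5 = 11)
d(c) = c²
d(z)*8 + b(8) = 11²*8 + (½)*(-1 + 8)/8 = 121*8 + (½)*(⅛)*7 = 968 + 7/16 = 15495/16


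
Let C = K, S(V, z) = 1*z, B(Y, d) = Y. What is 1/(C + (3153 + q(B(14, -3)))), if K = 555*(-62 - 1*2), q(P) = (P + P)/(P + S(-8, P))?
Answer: -1/32366 ≈ -3.0897e-5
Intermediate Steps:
S(V, z) = z
q(P) = 1 (q(P) = (P + P)/(P + P) = (2*P)/((2*P)) = (2*P)*(1/(2*P)) = 1)
K = -35520 (K = 555*(-62 - 2) = 555*(-64) = -35520)
C = -35520
1/(C + (3153 + q(B(14, -3)))) = 1/(-35520 + (3153 + 1)) = 1/(-35520 + 3154) = 1/(-32366) = -1/32366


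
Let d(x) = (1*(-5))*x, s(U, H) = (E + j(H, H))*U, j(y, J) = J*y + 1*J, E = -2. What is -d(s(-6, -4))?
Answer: -300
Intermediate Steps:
j(y, J) = J + J*y (j(y, J) = J*y + J = J + J*y)
s(U, H) = U*(-2 + H*(1 + H)) (s(U, H) = (-2 + H*(1 + H))*U = U*(-2 + H*(1 + H)))
d(x) = -5*x
-d(s(-6, -4)) = -(-5)*(-6*(-2 - 4*(1 - 4))) = -(-5)*(-6*(-2 - 4*(-3))) = -(-5)*(-6*(-2 + 12)) = -(-5)*(-6*10) = -(-5)*(-60) = -1*300 = -300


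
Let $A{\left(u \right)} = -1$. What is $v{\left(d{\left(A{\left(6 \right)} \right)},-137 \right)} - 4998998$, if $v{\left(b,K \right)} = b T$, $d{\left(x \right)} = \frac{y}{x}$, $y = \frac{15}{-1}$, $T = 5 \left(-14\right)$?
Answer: $-5000048$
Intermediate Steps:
$T = -70$
$y = -15$ ($y = 15 \left(-1\right) = -15$)
$d{\left(x \right)} = - \frac{15}{x}$
$v{\left(b,K \right)} = - 70 b$ ($v{\left(b,K \right)} = b \left(-70\right) = - 70 b$)
$v{\left(d{\left(A{\left(6 \right)} \right)},-137 \right)} - 4998998 = - 70 \left(- \frac{15}{-1}\right) - 4998998 = - 70 \left(\left(-15\right) \left(-1\right)\right) - 4998998 = \left(-70\right) 15 - 4998998 = -1050 - 4998998 = -5000048$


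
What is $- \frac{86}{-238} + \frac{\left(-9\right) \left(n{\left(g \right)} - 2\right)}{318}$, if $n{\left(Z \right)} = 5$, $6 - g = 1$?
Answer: $\frac{3487}{12614} \approx 0.27644$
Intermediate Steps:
$g = 5$ ($g = 6 - 1 = 5$)
$- \frac{86}{-238} + \frac{\left(-9\right) \left(n{\left(g \right)} - 2\right)}{318} = - \frac{86}{-238} + \frac{\left(-9\right) \left(5 - 2\right)}{318} = \left(-86\right) \left(- \frac{1}{238}\right) + \left(-9\right) 3 \cdot \frac{1}{318} = \frac{43}{119} - \frac{9}{106} = \frac{3487}{12614}$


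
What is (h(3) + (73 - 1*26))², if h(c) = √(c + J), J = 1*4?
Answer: (47 + √7)² ≈ 2464.7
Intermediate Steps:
J = 4
h(c) = √(4 + c) (h(c) = √(c + 4) = √(4 + c))
(h(3) + (73 - 1*26))² = (√(4 + 3) + (73 - 1*26))² = (√7 + (73 - 26))² = (√7 + 47)² = (47 + √7)²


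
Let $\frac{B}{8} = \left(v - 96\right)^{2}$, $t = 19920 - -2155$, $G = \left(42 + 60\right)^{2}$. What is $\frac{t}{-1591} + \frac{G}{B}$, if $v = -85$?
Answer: $- \frac{1442259959}{104245502} \approx -13.835$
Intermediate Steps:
$G = 10404$ ($G = 102^{2} = 10404$)
$t = 22075$ ($t = 19920 + 2155 = 22075$)
$B = 262088$ ($B = 8 \left(-85 - 96\right)^{2} = 8 \left(-181\right)^{2} = 8 \cdot 32761 = 262088$)
$\frac{t}{-1591} + \frac{G}{B} = \frac{22075}{-1591} + \frac{10404}{262088} = 22075 \left(- \frac{1}{1591}\right) + 10404 \cdot \frac{1}{262088} = - \frac{22075}{1591} + \frac{2601}{65522} = - \frac{1442259959}{104245502}$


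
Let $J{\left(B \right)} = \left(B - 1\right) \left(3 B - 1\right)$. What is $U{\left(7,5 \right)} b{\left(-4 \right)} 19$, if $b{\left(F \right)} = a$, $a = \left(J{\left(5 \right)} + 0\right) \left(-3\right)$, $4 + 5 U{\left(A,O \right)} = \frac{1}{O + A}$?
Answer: $\frac{12502}{5} \approx 2500.4$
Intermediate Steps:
$J{\left(B \right)} = \left(-1 + B\right) \left(-1 + 3 B\right)$
$U{\left(A,O \right)} = - \frac{4}{5} + \frac{1}{5 \left(A + O\right)}$ ($U{\left(A,O \right)} = - \frac{4}{5} + \frac{1}{5 \left(O + A\right)} = - \frac{4}{5} + \frac{1}{5 \left(A + O\right)}$)
$a = -168$ ($a = \left(\left(1 - 20 + 3 \cdot 5^{2}\right) + 0\right) \left(-3\right) = \left(\left(1 - 20 + 3 \cdot 25\right) + 0\right) \left(-3\right) = \left(\left(1 - 20 + 75\right) + 0\right) \left(-3\right) = \left(56 + 0\right) \left(-3\right) = 56 \left(-3\right) = -168$)
$b{\left(F \right)} = -168$
$U{\left(7,5 \right)} b{\left(-4 \right)} 19 = \frac{1 - 28 - 20}{5 \left(7 + 5\right)} \left(-168\right) 19 = \frac{1 - 28 - 20}{5 \cdot 12} \left(-168\right) 19 = \frac{1}{5} \cdot \frac{1}{12} \left(-47\right) \left(-168\right) 19 = \left(- \frac{47}{60}\right) \left(-168\right) 19 = \frac{658}{5} \cdot 19 = \frac{12502}{5}$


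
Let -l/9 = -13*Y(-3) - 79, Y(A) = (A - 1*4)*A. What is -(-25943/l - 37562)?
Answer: 119022359/3168 ≈ 37570.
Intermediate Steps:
Y(A) = A*(-4 + A) (Y(A) = (A - 4)*A = (-4 + A)*A = A*(-4 + A))
l = 3168 (l = -9*(-(-39)*(-4 - 3) - 79) = -9*(-(-39)*(-7) - 79) = -9*(-13*21 - 79) = -9*(-273 - 79) = -9*(-352) = 3168)
-(-25943/l - 37562) = -(-25943/3168 - 37562) = -1*(-119022359/3168) = 119022359/3168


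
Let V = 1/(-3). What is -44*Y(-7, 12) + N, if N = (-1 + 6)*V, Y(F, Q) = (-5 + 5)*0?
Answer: -5/3 ≈ -1.6667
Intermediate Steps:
V = -⅓ ≈ -0.33333
Y(F, Q) = 0 (Y(F, Q) = 0*0 = 0)
N = -5/3 (N = (-1 + 6)*(-⅓) = 5*(-⅓) = -5/3 ≈ -1.6667)
-44*Y(-7, 12) + N = -44*0 - 5/3 = 0 - 5/3 = -5/3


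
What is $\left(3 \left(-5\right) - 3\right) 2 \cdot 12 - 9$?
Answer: $-441$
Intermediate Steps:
$\left(3 \left(-5\right) - 3\right) 2 \cdot 12 - 9 = \left(-15 - 3\right) 2 \cdot 12 - 9 = \left(-18\right) 2 \cdot 12 - 9 = \left(-36\right) 12 - 9 = -432 - 9 = -441$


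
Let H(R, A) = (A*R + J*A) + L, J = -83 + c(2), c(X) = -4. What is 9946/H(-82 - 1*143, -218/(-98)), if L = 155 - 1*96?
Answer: -487354/31117 ≈ -15.662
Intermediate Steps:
L = 59 (L = 155 - 96 = 59)
J = -87 (J = -83 - 4 = -87)
H(R, A) = 59 - 87*A + A*R (H(R, A) = (A*R - 87*A) + 59 = (-87*A + A*R) + 59 = 59 - 87*A + A*R)
9946/H(-82 - 1*143, -218/(-98)) = 9946/(59 - (-18966)/(-98) + (-218/(-98))*(-82 - 1*143)) = 9946/(59 - (-18966)*(-1)/98 + (-218*(-1/98))*(-82 - 143)) = 9946/(59 - 87*109/49 + (109/49)*(-225)) = 9946/(59 - 9483/49 - 24525/49) = 9946/(-31117/49) = 9946*(-49/31117) = -487354/31117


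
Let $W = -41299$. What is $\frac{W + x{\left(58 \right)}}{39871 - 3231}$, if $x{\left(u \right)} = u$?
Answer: $- \frac{41241}{36640} \approx -1.1256$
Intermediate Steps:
$\frac{W + x{\left(58 \right)}}{39871 - 3231} = \frac{-41299 + 58}{39871 - 3231} = - \frac{41241}{36640}$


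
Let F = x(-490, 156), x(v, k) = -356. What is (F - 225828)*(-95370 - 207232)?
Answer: 68443730768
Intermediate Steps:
F = -356
(F - 225828)*(-95370 - 207232) = (-356 - 225828)*(-95370 - 207232) = -226184*(-302602) = 68443730768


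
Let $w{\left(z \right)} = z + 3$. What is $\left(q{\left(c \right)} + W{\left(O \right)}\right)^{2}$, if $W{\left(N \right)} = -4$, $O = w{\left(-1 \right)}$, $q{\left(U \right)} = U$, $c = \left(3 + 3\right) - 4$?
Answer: $4$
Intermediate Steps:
$c = 2$ ($c = 6 - 4 = 2$)
$w{\left(z \right)} = 3 + z$
$O = 2$ ($O = 3 - 1 = 2$)
$\left(q{\left(c \right)} + W{\left(O \right)}\right)^{2} = \left(2 - 4\right)^{2} = \left(-2\right)^{2} = 4$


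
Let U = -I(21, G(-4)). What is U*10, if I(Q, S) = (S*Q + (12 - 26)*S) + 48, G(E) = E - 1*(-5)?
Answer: -550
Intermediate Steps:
G(E) = 5 + E (G(E) = E + 5 = 5 + E)
I(Q, S) = 48 - 14*S + Q*S (I(Q, S) = (Q*S - 14*S) + 48 = (-14*S + Q*S) + 48 = 48 - 14*S + Q*S)
U = -55 (U = -(48 - 14*(5 - 4) + 21*(5 - 4)) = -(48 - 14*1 + 21*1) = -(48 - 14 + 21) = -1*55 = -55)
U*10 = -55*10 = -550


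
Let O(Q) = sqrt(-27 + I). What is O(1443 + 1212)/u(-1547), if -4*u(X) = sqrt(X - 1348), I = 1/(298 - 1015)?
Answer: -176*sqrt(92254)/138381 ≈ -0.38630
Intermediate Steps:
I = -1/717 (I = 1/(-717) = -1/717 ≈ -0.0013947)
u(X) = -sqrt(-1348 + X)/4 (u(X) = -sqrt(X - 1348)/4 = -sqrt(-1348 + X)/4)
O(Q) = 44*I*sqrt(7170)/717 (O(Q) = sqrt(-27 - 1/717) = sqrt(-19360/717) = 44*I*sqrt(7170)/717)
O(1443 + 1212)/u(-1547) = (44*I*sqrt(7170)/717)/((-sqrt(-1348 - 1547)/4)) = (44*I*sqrt(7170)/717)/((-I*sqrt(2895)/4)) = (44*I*sqrt(7170)/717)*(4*I*sqrt(2895)/2895) = -176*sqrt(92254)/138381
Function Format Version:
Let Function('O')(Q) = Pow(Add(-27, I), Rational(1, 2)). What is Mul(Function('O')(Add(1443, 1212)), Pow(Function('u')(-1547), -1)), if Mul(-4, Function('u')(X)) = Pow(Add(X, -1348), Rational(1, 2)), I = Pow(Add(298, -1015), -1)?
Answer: Mul(Rational(-176, 138381), Pow(92254, Rational(1, 2))) ≈ -0.38630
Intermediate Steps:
I = Rational(-1, 717) (I = Pow(-717, -1) = Rational(-1, 717) ≈ -0.0013947)
Function('u')(X) = Mul(Rational(-1, 4), Pow(Add(-1348, X), Rational(1, 2))) (Function('u')(X) = Mul(Rational(-1, 4), Pow(Add(X, -1348), Rational(1, 2))) = Mul(Rational(-1, 4), Pow(Add(-1348, X), Rational(1, 2))))
Function('O')(Q) = Mul(Rational(44, 717), I, Pow(7170, Rational(1, 2))) (Function('O')(Q) = Pow(Add(-27, Rational(-1, 717)), Rational(1, 2)) = Pow(Rational(-19360, 717), Rational(1, 2)) = Mul(Rational(44, 717), I, Pow(7170, Rational(1, 2))))
Mul(Function('O')(Add(1443, 1212)), Pow(Function('u')(-1547), -1)) = Mul(Mul(Rational(44, 717), I, Pow(7170, Rational(1, 2))), Pow(Mul(Rational(-1, 4), Pow(Add(-1348, -1547), Rational(1, 2))), -1)) = Mul(Mul(Rational(44, 717), I, Pow(7170, Rational(1, 2))), Pow(Mul(Rational(-1, 4), Pow(-2895, Rational(1, 2))), -1)) = Mul(Mul(Rational(44, 717), I, Pow(7170, Rational(1, 2))), Pow(Mul(Rational(-1, 4), Mul(I, Pow(2895, Rational(1, 2)))), -1)) = Mul(Mul(Rational(44, 717), I, Pow(7170, Rational(1, 2))), Pow(Mul(Rational(-1, 4), I, Pow(2895, Rational(1, 2))), -1)) = Mul(Mul(Rational(44, 717), I, Pow(7170, Rational(1, 2))), Mul(Rational(4, 2895), I, Pow(2895, Rational(1, 2)))) = Mul(Rational(-176, 138381), Pow(92254, Rational(1, 2)))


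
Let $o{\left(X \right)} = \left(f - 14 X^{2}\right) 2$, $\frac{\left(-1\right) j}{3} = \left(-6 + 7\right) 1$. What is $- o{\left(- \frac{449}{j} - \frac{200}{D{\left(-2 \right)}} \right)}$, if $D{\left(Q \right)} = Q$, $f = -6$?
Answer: $\frac{15708136}{9} \approx 1.7453 \cdot 10^{6}$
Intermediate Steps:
$j = -3$ ($j = - 3 \left(-6 + 7\right) 1 = - 3 \cdot 1 \cdot 1 = \left(-3\right) 1 = -3$)
$o{\left(X \right)} = -12 - 28 X^{2}$ ($o{\left(X \right)} = \left(-6 - 14 X^{2}\right) 2 = -12 - 28 X^{2}$)
$- o{\left(- \frac{449}{j} - \frac{200}{D{\left(-2 \right)}} \right)} = - (-12 - 28 \left(- \frac{449}{-3} - \frac{200}{-2}\right)^{2}) = - (-12 - 28 \left(\left(-449\right) \left(- \frac{1}{3}\right) - -100\right)^{2}) = - (-12 - 28 \left(\frac{449}{3} + 100\right)^{2}) = - (-12 - 28 \left(\frac{749}{3}\right)^{2}) = - (-12 - \frac{15708028}{9}) = \left(-1\right) \left(- \frac{15708136}{9}\right) = \frac{15708136}{9}$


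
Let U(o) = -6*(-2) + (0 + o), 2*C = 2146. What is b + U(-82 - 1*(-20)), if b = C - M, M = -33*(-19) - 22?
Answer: 418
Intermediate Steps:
C = 1073 (C = (1/2)*2146 = 1073)
M = 605 (M = 627 - 22 = 605)
U(o) = 12 + o
b = 468 (b = 1073 - 1*605 = 1073 - 605 = 468)
b + U(-82 - 1*(-20)) = 468 + (12 + (-82 - 1*(-20))) = 468 + (12 + (-82 + 20)) = 468 + (12 - 62) = 468 - 50 = 418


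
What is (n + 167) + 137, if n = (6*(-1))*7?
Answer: 262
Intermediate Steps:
n = -42 (n = -6*7 = -42)
(n + 167) + 137 = (-42 + 167) + 137 = 125 + 137 = 262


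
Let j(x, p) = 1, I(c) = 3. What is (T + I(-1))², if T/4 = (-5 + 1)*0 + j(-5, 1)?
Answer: 49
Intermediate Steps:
T = 4 (T = 4*((-5 + 1)*0 + 1) = 4*(-4*0 + 1) = 4*(0 + 1) = 4*1 = 4)
(T + I(-1))² = (4 + 3)² = 7² = 49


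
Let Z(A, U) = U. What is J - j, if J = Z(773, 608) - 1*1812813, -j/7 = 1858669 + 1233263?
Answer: 19831319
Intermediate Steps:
j = -21643524 (j = -7*(1858669 + 1233263) = -7*3091932 = -21643524)
J = -1812205 (J = 608 - 1*1812813 = 608 - 1812813 = -1812205)
J - j = -1812205 - 1*(-21643524) = -1812205 + 21643524 = 19831319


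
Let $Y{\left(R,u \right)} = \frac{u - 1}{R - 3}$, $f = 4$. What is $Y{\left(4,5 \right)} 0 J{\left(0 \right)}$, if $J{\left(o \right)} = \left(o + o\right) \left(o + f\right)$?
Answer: $0$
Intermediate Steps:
$J{\left(o \right)} = 2 o \left(4 + o\right)$ ($J{\left(o \right)} = \left(o + o\right) \left(o + 4\right) = 2 o \left(4 + o\right)$)
$Y{\left(R,u \right)} = \frac{-1 + u}{-3 + R}$
$Y{\left(4,5 \right)} 0 J{\left(0 \right)} = \frac{-1 + 5}{-3 + 4} \cdot 0 \cdot 2 \cdot 0 \left(4 + 0\right) = 1^{-1} \cdot 4 \cdot 0 \cdot 2 \cdot 0 \cdot 4 = 1 \cdot 4 \cdot 0 \cdot 0 = 4 \cdot 0 \cdot 0 = 0 \cdot 0 = 0$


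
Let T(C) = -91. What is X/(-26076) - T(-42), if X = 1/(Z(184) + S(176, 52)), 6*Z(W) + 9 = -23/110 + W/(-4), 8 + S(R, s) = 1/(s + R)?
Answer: 42643674481/468611796 ≈ 91.000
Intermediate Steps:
S(R, s) = -8 + 1/(R + s) (S(R, s) = -8 + 1/(s + R) = -8 + 1/(R + s))
Z(W) = -1013/660 - W/24 (Z(W) = -3/2 + (-23/110 + W/(-4))/6 = -3/2 + (-23*1/110 + W*(-¼))/6 = -3/2 + (-23/110 - W/4)/6 = -3/2 + (-23/660 - W/24) = -1013/660 - W/24)
X = -1045/17971 (X = 1/((-1013/660 - 1/24*184) + (1 - 8*176 - 8*52)/(176 + 52)) = 1/((-1013/660 - 23/3) + (1 - 1408 - 416)/228) = 1/(-6073/660 + (1/228)*(-1823)) = 1/(-6073/660 - 1823/228) = 1/(-17971/1045) = -1045/17971 ≈ -0.058149)
X/(-26076) - T(-42) = -1045/17971/(-26076) - 1*(-91) = -1045/17971*(-1/26076) + 91 = 1045/468611796 + 91 = 42643674481/468611796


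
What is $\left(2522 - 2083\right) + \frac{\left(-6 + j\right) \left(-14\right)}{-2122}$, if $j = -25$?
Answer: $\frac{465562}{1061} \approx 438.8$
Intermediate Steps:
$\left(2522 - 2083\right) + \frac{\left(-6 + j\right) \left(-14\right)}{-2122} = \left(2522 - 2083\right) + \frac{\left(-6 - 25\right) \left(-14\right)}{-2122} = 439 + \left(-31\right) \left(-14\right) \left(- \frac{1}{2122}\right) = 439 + 434 \left(- \frac{1}{2122}\right) = 439 - \frac{217}{1061} = \frac{465562}{1061}$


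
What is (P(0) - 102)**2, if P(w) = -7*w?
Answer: 10404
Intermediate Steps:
(P(0) - 102)**2 = (-7*0 - 102)**2 = (0 - 102)**2 = (-102)**2 = 10404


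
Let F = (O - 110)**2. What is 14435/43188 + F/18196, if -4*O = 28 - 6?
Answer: 838797977/785848848 ≈ 1.0674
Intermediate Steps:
O = -11/2 (O = -(28 - 6)/4 = -1/4*22 = -11/2 ≈ -5.5000)
F = 53361/4 (F = (-11/2 - 110)**2 = (-231/2)**2 = 53361/4 ≈ 13340.)
14435/43188 + F/18196 = 14435/43188 + (53361/4)/18196 = 14435*(1/43188) + (53361/4)*(1/18196) = 14435/43188 + 53361/72784 = 838797977/785848848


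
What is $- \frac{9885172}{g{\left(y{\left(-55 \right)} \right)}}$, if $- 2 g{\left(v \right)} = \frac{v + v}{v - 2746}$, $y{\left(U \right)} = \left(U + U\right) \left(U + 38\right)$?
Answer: $- \frac{393609576}{85} \approx -4.6307 \cdot 10^{6}$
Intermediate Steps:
$y{\left(U \right)} = 2 U \left(38 + U\right)$
$g{\left(v \right)} = - \frac{v}{-2746 + v}$ ($g{\left(v \right)} = - \frac{\left(v + v\right) \frac{1}{v - 2746}}{2} = - \frac{2 v \frac{1}{-2746 + v}}{2} = - \frac{v}{-2746 + v}$)
$- \frac{9885172}{g{\left(y{\left(-55 \right)} \right)}} = - \frac{9885172}{\left(-1\right) 2 \left(-55\right) \left(38 - 55\right) \frac{1}{-2746 + 2 \left(-55\right) \left(38 - 55\right)}} = - \frac{9885172}{\left(-1\right) 2 \left(-55\right) \left(-17\right) \frac{1}{-2746 + 2 \left(-55\right) \left(-17\right)}} = - \frac{9885172}{\left(-1\right) 1870 \frac{1}{-2746 + 1870}} = - \frac{9885172}{\left(-1\right) 1870 \frac{1}{-876}} = - \frac{9885172}{\left(-1\right) 1870 \left(- \frac{1}{876}\right)} = - \frac{9885172}{\frac{935}{438}} = \left(-9885172\right) \frac{438}{935} = - \frac{393609576}{85}$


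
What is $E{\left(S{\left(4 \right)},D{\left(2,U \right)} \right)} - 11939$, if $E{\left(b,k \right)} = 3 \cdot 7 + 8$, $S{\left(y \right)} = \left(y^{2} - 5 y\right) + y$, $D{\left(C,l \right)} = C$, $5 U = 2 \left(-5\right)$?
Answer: $-11910$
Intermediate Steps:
$U = -2$ ($U = \frac{2 \left(-5\right)}{5} = \frac{1}{5} \left(-10\right) = -2$)
$S{\left(y \right)} = y^{2} - 4 y$
$E{\left(b,k \right)} = 29$ ($E{\left(b,k \right)} = 21 + 8 = 29$)
$E{\left(S{\left(4 \right)},D{\left(2,U \right)} \right)} - 11939 = 29 - 11939 = -11910$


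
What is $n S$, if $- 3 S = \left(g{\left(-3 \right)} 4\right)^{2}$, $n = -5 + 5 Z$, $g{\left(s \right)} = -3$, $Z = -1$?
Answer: $480$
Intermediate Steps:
$n = -10$ ($n = -5 + 5 \left(-1\right) = -5 - 5 = -10$)
$S = -48$ ($S = - \frac{\left(\left(-3\right) 4\right)^{2}}{3} = - \frac{\left(-12\right)^{2}}{3} = \left(- \frac{1}{3}\right) 144 = -48$)
$n S = \left(-10\right) \left(-48\right) = 480$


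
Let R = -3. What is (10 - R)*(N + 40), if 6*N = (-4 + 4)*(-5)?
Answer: 520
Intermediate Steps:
N = 0 (N = ((-4 + 4)*(-5))/6 = (0*(-5))/6 = (1/6)*0 = 0)
(10 - R)*(N + 40) = (10 - 1*(-3))*(0 + 40) = (10 + 3)*40 = 13*40 = 520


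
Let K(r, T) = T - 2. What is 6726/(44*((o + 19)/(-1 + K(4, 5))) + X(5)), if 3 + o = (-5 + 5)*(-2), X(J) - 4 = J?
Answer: 354/19 ≈ 18.632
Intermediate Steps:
X(J) = 4 + J
K(r, T) = -2 + T
o = -3 (o = -3 + (-5 + 5)*(-2) = -3 + 0*(-2) = -3 + 0 = -3)
6726/(44*((o + 19)/(-1 + K(4, 5))) + X(5)) = 6726/(44*((-3 + 19)/(-1 + (-2 + 5))) + (4 + 5)) = 6726/(44*(16/(-1 + 3)) + 9) = 6726/(44*(16/2) + 9) = 6726/(44*(16*(1/2)) + 9) = 6726/(44*8 + 9) = 6726/(352 + 9) = 6726/361 = 6726*(1/361) = 354/19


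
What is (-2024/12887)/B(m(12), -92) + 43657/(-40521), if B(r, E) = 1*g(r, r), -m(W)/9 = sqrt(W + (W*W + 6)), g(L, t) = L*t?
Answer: -1230436838017/1142038555749 ≈ -1.0774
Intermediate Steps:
m(W) = -9*sqrt(6 + W + W**2) (m(W) = -9*sqrt(W + (W*W + 6)) = -9*sqrt(W + (W**2 + 6)) = -9*sqrt(W + (6 + W**2)) = -9*sqrt(6 + W + W**2))
B(r, E) = r**2 (B(r, E) = 1*(r*r) = 1*r**2 = r**2)
(-2024/12887)/B(m(12), -92) + 43657/(-40521) = (-2024/12887)/((-9*sqrt(6 + 12 + 12**2))**2) + 43657/(-40521) = (-2024*1/12887)/((-9*sqrt(6 + 12 + 144))**2) + 43657*(-1/40521) = -2024/(12887*((-81*sqrt(2))**2)) - 43657/40521 = -2024/12887/13122 - 43657/40521 = -2024/12887*1/13122 - 43657/40521 = -1012/84551607 - 43657/40521 = -1230436838017/1142038555749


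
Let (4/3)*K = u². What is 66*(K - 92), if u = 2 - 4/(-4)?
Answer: -11253/2 ≈ -5626.5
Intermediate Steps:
u = 3 (u = 2 - 4*(-1)/4 = 2 - 1*(-1) = 2 + 1 = 3)
K = 27/4 (K = (¾)*3² = (¾)*9 = 27/4 ≈ 6.7500)
66*(K - 92) = 66*(27/4 - 92) = 66*(-341/4) = -11253/2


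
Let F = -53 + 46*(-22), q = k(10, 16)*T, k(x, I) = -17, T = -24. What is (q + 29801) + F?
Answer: 29144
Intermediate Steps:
q = 408 (q = -17*(-24) = 408)
F = -1065 (F = -53 - 1012 = -1065)
(q + 29801) + F = (408 + 29801) - 1065 = 30209 - 1065 = 29144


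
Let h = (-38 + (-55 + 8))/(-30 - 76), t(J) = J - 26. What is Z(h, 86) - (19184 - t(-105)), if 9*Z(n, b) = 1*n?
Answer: -18426425/954 ≈ -19315.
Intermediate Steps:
t(J) = -26 + J
h = 85/106 (h = (-38 - 47)/(-106) = -85*(-1/106) = 85/106 ≈ 0.80189)
Z(n, b) = n/9 (Z(n, b) = (1*n)/9 = n/9)
Z(h, 86) - (19184 - t(-105)) = (1/9)*(85/106) - (19184 - (-26 - 105)) = 85/954 - (19184 - 1*(-131)) = 85/954 - (19184 + 131) = 85/954 - 1*19315 = 85/954 - 19315 = -18426425/954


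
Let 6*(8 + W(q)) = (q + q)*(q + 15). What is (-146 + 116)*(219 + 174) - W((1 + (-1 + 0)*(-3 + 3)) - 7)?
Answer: -11764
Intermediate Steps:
W(q) = -8 + q*(15 + q)/3 (W(q) = -8 + ((q + q)*(q + 15))/6 = -8 + ((2*q)*(15 + q))/6 = -8 + (2*q*(15 + q))/6 = -8 + q*(15 + q)/3)
(-146 + 116)*(219 + 174) - W((1 + (-1 + 0)*(-3 + 3)) - 7) = (-146 + 116)*(219 + 174) - (-8 + 5*((1 + (-1 + 0)*(-3 + 3)) - 7) + ((1 + (-1 + 0)*(-3 + 3)) - 7)²/3) = -30*393 - (-8 + 5*((1 - 1*0) - 7) + ((1 - 1*0) - 7)²/3) = -11790 - (-8 + 5*((1 + 0) - 7) + ((1 + 0) - 7)²/3) = -11790 - (-8 + 5*(1 - 7) + (1 - 7)²/3) = -11790 - (-8 + 5*(-6) + (⅓)*(-6)²) = -11790 - (-8 - 30 + (⅓)*36) = -11790 - (-8 - 30 + 12) = -11790 - 1*(-26) = -11790 + 26 = -11764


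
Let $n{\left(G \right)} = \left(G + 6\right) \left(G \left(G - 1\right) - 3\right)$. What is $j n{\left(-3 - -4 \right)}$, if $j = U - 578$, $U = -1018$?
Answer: $33516$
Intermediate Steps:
$j = -1596$ ($j = -1018 - 578 = -1596$)
$n{\left(G \right)} = \left(-3 + G \left(-1 + G\right)\right) \left(6 + G\right)$ ($n{\left(G \right)} = \left(6 + G\right) \left(G \left(-1 + G\right) - 3\right) = \left(6 + G\right) \left(-3 + G \left(-1 + G\right)\right) = \left(-3 + G \left(-1 + G\right)\right) \left(6 + G\right)$)
$j n{\left(-3 - -4 \right)} = - 1596 \left(-18 + \left(-3 - -4\right)^{3} - 9 \left(-3 - -4\right) + 5 \left(-3 - -4\right)^{2}\right) = - 1596 \left(-18 + \left(-3 + 4\right)^{3} - 9 \left(-3 + 4\right) + 5 \left(-3 + 4\right)^{2}\right) = - 1596 \left(-18 + 1^{3} - 9 + 5 \cdot 1^{2}\right) = - 1596 \left(-18 + 1 - 9 + 5 \cdot 1\right) = - 1596 \left(-18 + 1 - 9 + 5\right) = \left(-1596\right) \left(-21\right) = 33516$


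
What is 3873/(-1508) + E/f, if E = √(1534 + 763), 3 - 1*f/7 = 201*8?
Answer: -3873/1508 - √2297/11235 ≈ -2.5726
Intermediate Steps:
f = -11235 (f = 21 - 1407*8 = 21 - 7*1608 = 21 - 11256 = -11235)
E = √2297 ≈ 47.927
3873/(-1508) + E/f = 3873/(-1508) + √2297/(-11235) = 3873*(-1/1508) + √2297*(-1/11235) = -3873/1508 - √2297/11235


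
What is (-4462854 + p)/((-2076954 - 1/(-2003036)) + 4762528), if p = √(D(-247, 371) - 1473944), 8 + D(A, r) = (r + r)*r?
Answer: -2979752408248/1793100467555 + 2003036*I*√1198670/5379301402665 ≈ -1.6618 + 0.00040767*I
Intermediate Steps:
D(A, r) = -8 + 2*r² (D(A, r) = -8 + (r + r)*r = -8 + (2*r)*r = -8 + 2*r²)
p = I*√1198670 (p = √((-8 + 2*371²) - 1473944) = √((-8 + 2*137641) - 1473944) = √((-8 + 275282) - 1473944) = √(275274 - 1473944) = √(-1198670) = I*√1198670 ≈ 1094.8*I)
(-4462854 + p)/((-2076954 - 1/(-2003036)) + 4762528) = (-4462854 + I*√1198670)/((-2076954 - 1/(-2003036)) + 4762528) = (-4462854 + I*√1198670)/((-2076954 - 1*(-1/2003036)) + 4762528) = (-4462854 + I*√1198670)/((-2076954 + 1/2003036) + 4762528) = (-4462854 + I*√1198670)/(-4160213632343/2003036 + 4762528) = (-4462854 + I*√1198670)/(5379301402665/2003036) = (-4462854 + I*√1198670)*(2003036/5379301402665) = -2979752408248/1793100467555 + 2003036*I*√1198670/5379301402665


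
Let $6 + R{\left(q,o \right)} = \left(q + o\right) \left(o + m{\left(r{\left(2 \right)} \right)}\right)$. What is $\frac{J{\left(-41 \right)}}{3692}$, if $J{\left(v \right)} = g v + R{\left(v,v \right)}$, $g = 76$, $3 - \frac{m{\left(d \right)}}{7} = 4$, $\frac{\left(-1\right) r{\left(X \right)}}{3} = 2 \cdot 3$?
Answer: $\frac{407}{1846} \approx 0.22048$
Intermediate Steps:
$r{\left(X \right)} = -18$ ($r{\left(X \right)} = - 3 \cdot 2 \cdot 3 = \left(-3\right) 6 = -18$)
$m{\left(d \right)} = -7$ ($m{\left(d \right)} = 21 - 28 = -7$)
$R{\left(q,o \right)} = -6 + \left(-7 + o\right) \left(o + q\right)$ ($R{\left(q,o \right)} = -6 + \left(q + o\right) \left(o - 7\right) = -6 + \left(o + q\right) \left(-7 + o\right) = -6 + \left(-7 + o\right) \left(o + q\right)$)
$J{\left(v \right)} = -6 + 2 v^{2} + 62 v$ ($J{\left(v \right)} = 76 v - \left(6 - v^{2} + 14 v - v v\right) = 76 v - \left(6 - 2 v^{2} + 14 v\right) = -6 + 2 v^{2} + 62 v$)
$\frac{J{\left(-41 \right)}}{3692} = \frac{-6 + 2 \left(-41\right)^{2} + 62 \left(-41\right)}{3692} = \left(-6 + 2 \cdot 1681 - 2542\right) \frac{1}{3692} = \left(-6 + 3362 - 2542\right) \frac{1}{3692} = 814 \cdot \frac{1}{3692} = \frac{407}{1846}$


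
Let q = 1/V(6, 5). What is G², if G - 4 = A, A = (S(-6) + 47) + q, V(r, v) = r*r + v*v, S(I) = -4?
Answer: 8225424/3721 ≈ 2210.5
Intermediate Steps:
V(r, v) = r² + v²
q = 1/61 (q = 1/(6² + 5²) = 1/(36 + 25) = 1/61 ≈ 0.016393)
A = 2624/61 (A = (-4 + 47) + 1/61 = 43 + 1/61 = 2624/61 ≈ 43.016)
G = 2868/61 (G = 4 + 2624/61 = 2868/61 ≈ 47.016)
G² = (2868/61)² = 8225424/3721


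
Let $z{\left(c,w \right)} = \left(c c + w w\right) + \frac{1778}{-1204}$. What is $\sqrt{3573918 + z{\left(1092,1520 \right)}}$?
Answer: $\frac{25 \sqrt{83743790}}{86} \approx 2660.2$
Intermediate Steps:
$z{\left(c,w \right)} = - \frac{127}{86} + c^{2} + w^{2}$ ($z{\left(c,w \right)} = \left(c^{2} + w^{2}\right) + 1778 \left(- \frac{1}{1204}\right) = \left(c^{2} + w^{2}\right) - \frac{127}{86} = - \frac{127}{86} + c^{2} + w^{2}$)
$\sqrt{3573918 + z{\left(1092,1520 \right)}} = \sqrt{3573918 + \left(- \frac{127}{86} + 1092^{2} + 1520^{2}\right)} = \sqrt{3573918 + \left(- \frac{127}{86} + 1192464 + 2310400\right)} = \sqrt{3573918 + \frac{301246177}{86}} = \sqrt{\frac{608603125}{86}} = \frac{25 \sqrt{83743790}}{86}$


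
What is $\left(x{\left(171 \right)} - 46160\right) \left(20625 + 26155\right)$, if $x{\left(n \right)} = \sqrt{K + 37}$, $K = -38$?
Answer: $-2159364800 + 46780 i \approx -2.1594 \cdot 10^{9} + 46780.0 i$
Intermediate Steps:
$x{\left(n \right)} = i$ ($x{\left(n \right)} = \sqrt{-38 + 37} = \sqrt{-1} = i$)
$\left(x{\left(171 \right)} - 46160\right) \left(20625 + 26155\right) = \left(i - 46160\right) \left(20625 + 26155\right) = \left(-46160 + i\right) 46780 = -2159364800 + 46780 i$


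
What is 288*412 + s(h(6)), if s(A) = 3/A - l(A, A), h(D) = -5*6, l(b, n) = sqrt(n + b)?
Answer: 1186559/10 - 2*I*sqrt(15) ≈ 1.1866e+5 - 7.746*I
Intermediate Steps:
l(b, n) = sqrt(b + n)
h(D) = -30
s(A) = 3/A - sqrt(2)*sqrt(A) (s(A) = 3/A - sqrt(A + A) = 3/A - sqrt(2*A) = 3/A - sqrt(2)*sqrt(A))
288*412 + s(h(6)) = 288*412 + (3 - sqrt(2)*(-30)**(3/2))/(-30) = 118656 - (3 - sqrt(2)*(-30*I*sqrt(30)))/30 = 118656 - (3 + 60*I*sqrt(15))/30 = 118656 + (-1/10 - 2*I*sqrt(15)) = 1186559/10 - 2*I*sqrt(15)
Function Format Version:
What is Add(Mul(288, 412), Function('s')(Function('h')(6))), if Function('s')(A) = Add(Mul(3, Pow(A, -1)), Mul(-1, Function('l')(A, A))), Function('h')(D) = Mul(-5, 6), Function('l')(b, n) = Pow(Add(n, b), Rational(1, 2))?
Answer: Add(Rational(1186559, 10), Mul(-2, I, Pow(15, Rational(1, 2)))) ≈ Add(1.1866e+5, Mul(-7.7460, I))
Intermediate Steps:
Function('l')(b, n) = Pow(Add(b, n), Rational(1, 2))
Function('h')(D) = -30
Function('s')(A) = Add(Mul(3, Pow(A, -1)), Mul(-1, Pow(2, Rational(1, 2)), Pow(A, Rational(1, 2)))) (Function('s')(A) = Add(Mul(3, Pow(A, -1)), Mul(-1, Pow(Add(A, A), Rational(1, 2)))) = Add(Mul(3, Pow(A, -1)), Mul(-1, Pow(Mul(2, A), Rational(1, 2)))) = Add(Mul(3, Pow(A, -1)), Mul(-1, Mul(Pow(2, Rational(1, 2)), Pow(A, Rational(1, 2))))) = Add(Mul(3, Pow(A, -1)), Mul(-1, Pow(2, Rational(1, 2)), Pow(A, Rational(1, 2)))))
Add(Mul(288, 412), Function('s')(Function('h')(6))) = Add(Mul(288, 412), Mul(Pow(-30, -1), Add(3, Mul(-1, Pow(2, Rational(1, 2)), Pow(-30, Rational(3, 2)))))) = Add(118656, Mul(Rational(-1, 30), Add(3, Mul(-1, Pow(2, Rational(1, 2)), Mul(-30, I, Pow(30, Rational(1, 2))))))) = Add(118656, Mul(Rational(-1, 30), Add(3, Mul(60, I, Pow(15, Rational(1, 2)))))) = Add(118656, Add(Rational(-1, 10), Mul(-2, I, Pow(15, Rational(1, 2))))) = Add(Rational(1186559, 10), Mul(-2, I, Pow(15, Rational(1, 2))))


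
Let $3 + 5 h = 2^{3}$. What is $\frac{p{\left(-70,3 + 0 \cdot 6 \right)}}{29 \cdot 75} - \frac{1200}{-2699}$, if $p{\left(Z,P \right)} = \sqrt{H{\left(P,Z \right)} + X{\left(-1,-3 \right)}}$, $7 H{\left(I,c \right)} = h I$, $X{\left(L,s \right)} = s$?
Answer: $\frac{1200}{2699} + \frac{i \sqrt{14}}{5075} \approx 0.44461 + 0.00073727 i$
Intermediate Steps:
$h = 1$ ($h = - \frac{3}{5} + \frac{2^{3}}{5} = - \frac{3}{5} + \frac{1}{5} \cdot 8 = - \frac{3}{5} + \frac{8}{5} = 1$)
$H{\left(I,c \right)} = \frac{I}{7}$ ($H{\left(I,c \right)} = \frac{1 I}{7} = \frac{I}{7}$)
$p{\left(Z,P \right)} = \sqrt{-3 + \frac{P}{7}}$ ($p{\left(Z,P \right)} = \sqrt{\frac{P}{7} - 3} = \sqrt{-3 + \frac{P}{7}}$)
$\frac{p{\left(-70,3 + 0 \cdot 6 \right)}}{29 \cdot 75} - \frac{1200}{-2699} = \frac{\frac{1}{7} \sqrt{-147 + 7 \left(3 + 0 \cdot 6\right)}}{29 \cdot 75} - \frac{1200}{-2699} = \frac{\frac{1}{7} \sqrt{-147 + 7 \left(3 + 0\right)}}{2175} - - \frac{1200}{2699} = \frac{\sqrt{-147 + 7 \cdot 3}}{7} \cdot \frac{1}{2175} + \frac{1200}{2699} = \frac{\sqrt{-147 + 21}}{7} \cdot \frac{1}{2175} + \frac{1200}{2699} = \frac{\sqrt{-126}}{7} \cdot \frac{1}{2175} + \frac{1200}{2699} = \frac{3 i \sqrt{14}}{7} \cdot \frac{1}{2175} + \frac{1200}{2699} = \frac{i \sqrt{14}}{5075} + \frac{1200}{2699} = \frac{1200}{2699} + \frac{i \sqrt{14}}{5075}$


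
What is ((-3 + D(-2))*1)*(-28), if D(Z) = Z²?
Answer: -28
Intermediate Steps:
((-3 + D(-2))*1)*(-28) = ((-3 + (-2)²)*1)*(-28) = ((-3 + 4)*1)*(-28) = (1*1)*(-28) = 1*(-28) = -28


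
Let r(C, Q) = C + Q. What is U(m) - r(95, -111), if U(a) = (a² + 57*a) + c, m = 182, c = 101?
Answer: 43615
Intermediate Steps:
U(a) = 101 + a² + 57*a (U(a) = (a² + 57*a) + 101 = 101 + a² + 57*a)
U(m) - r(95, -111) = (101 + 182² + 57*182) - (95 - 111) = (101 + 33124 + 10374) - 1*(-16) = 43599 + 16 = 43615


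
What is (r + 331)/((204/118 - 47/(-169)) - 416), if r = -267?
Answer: -638144/4127925 ≈ -0.15459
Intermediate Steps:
(r + 331)/((204/118 - 47/(-169)) - 416) = (-267 + 331)/((204/118 - 47/(-169)) - 416) = 64/((204*(1/118) - 47*(-1/169)) - 416) = 64/((102/59 + 47/169) - 416) = 64/(20011/9971 - 416) = 64/(-4127925/9971) = 64*(-9971/4127925) = -638144/4127925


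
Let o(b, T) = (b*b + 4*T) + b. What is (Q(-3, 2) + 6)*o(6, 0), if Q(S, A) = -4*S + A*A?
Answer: 924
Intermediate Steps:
o(b, T) = b + b**2 + 4*T (o(b, T) = (b**2 + 4*T) + b = b + b**2 + 4*T)
Q(S, A) = A**2 - 4*S (Q(S, A) = -4*S + A**2 = A**2 - 4*S)
(Q(-3, 2) + 6)*o(6, 0) = ((2**2 - 4*(-3)) + 6)*(6 + 6**2 + 4*0) = ((4 + 12) + 6)*(6 + 36 + 0) = (16 + 6)*42 = 22*42 = 924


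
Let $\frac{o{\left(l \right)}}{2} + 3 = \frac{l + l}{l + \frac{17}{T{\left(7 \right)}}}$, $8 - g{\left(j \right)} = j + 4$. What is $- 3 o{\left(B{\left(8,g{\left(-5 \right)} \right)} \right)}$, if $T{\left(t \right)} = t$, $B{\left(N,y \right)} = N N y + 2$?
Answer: $\frac{1446}{239} \approx 6.0502$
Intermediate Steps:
$g{\left(j \right)} = 4 - j$ ($g{\left(j \right)} = 8 - \left(j + 4\right) = 8 - \left(4 + j\right) = 4 - j$)
$B{\left(N,y \right)} = 2 + y N^{2}$ ($B{\left(N,y \right)} = N^{2} y + 2 = y N^{2} + 2 = 2 + y N^{2}$)
$o{\left(l \right)} = -6 + \frac{4 l}{\frac{17}{7} + l}$ ($o{\left(l \right)} = -6 + 2 \frac{l + l}{l + \frac{17}{7}} = -6 + 2 \frac{2 l}{l + 17 \cdot \frac{1}{7}} = -6 + 2 \frac{2 l}{l + \frac{17}{7}} = -6 + 2 \frac{2 l}{\frac{17}{7} + l} = -6 + \frac{4 l}{\frac{17}{7} + l}$)
$- 3 o{\left(B{\left(8,g{\left(-5 \right)} \right)} \right)} = - 3 \frac{2 \left(-51 - 7 \left(2 + \left(4 - -5\right) 8^{2}\right)\right)}{17 + 7 \left(2 + \left(4 - -5\right) 8^{2}\right)} = - 3 \frac{2 \left(-51 - 7 \left(2 + \left(4 + 5\right) 64\right)\right)}{17 + 7 \left(2 + \left(4 + 5\right) 64\right)} = - 3 \frac{2 \left(-51 - 7 \left(2 + 9 \cdot 64\right)\right)}{17 + 7 \left(2 + 9 \cdot 64\right)} = - 3 \frac{2 \left(-51 - 7 \left(2 + 576\right)\right)}{17 + 7 \left(2 + 576\right)} = - 3 \frac{2 \left(-51 - 4046\right)}{17 + 7 \cdot 578} = - 3 \frac{2 \left(-51 - 4046\right)}{17 + 4046} = - 3 \cdot 2 \cdot \frac{1}{4063} \left(-4097\right) = \left(-3\right) \left(- \frac{482}{239}\right) = \frac{1446}{239}$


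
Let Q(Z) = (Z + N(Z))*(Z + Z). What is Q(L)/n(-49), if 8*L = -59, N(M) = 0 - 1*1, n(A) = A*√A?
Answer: 3953*I/10976 ≈ 0.36015*I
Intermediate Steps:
n(A) = A^(3/2)
N(M) = -1 (N(M) = 0 - 1 = -1)
L = -59/8 (L = (⅛)*(-59) = -59/8 ≈ -7.3750)
Q(Z) = 2*Z*(-1 + Z) (Q(Z) = (Z - 1)*(Z + Z) = (-1 + Z)*(2*Z) = 2*Z*(-1 + Z))
Q(L)/n(-49) = (2*(-59/8)*(-1 - 59/8))/((-49)^(3/2)) = (2*(-59/8)*(-67/8))/((-343*I)) = 3953*(I/343)/32 = 3953*I/10976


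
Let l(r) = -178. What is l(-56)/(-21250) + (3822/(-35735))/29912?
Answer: 1358456639/162244557500 ≈ 0.0083729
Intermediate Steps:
l(-56)/(-21250) + (3822/(-35735))/29912 = -178/(-21250) + (3822/(-35735))/29912 = -178*(-1/21250) + (3822*(-1/35735))*(1/29912) = 89/10625 - 546/5105*1/29912 = 89/10625 - 273/76350380 = 1358456639/162244557500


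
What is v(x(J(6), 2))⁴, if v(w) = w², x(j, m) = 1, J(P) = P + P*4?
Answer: 1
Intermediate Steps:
J(P) = 5*P (J(P) = P + 4*P = 5*P)
v(x(J(6), 2))⁴ = (1²)⁴ = 1⁴ = 1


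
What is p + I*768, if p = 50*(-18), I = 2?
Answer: 636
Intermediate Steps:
p = -900
p + I*768 = -900 + 2*768 = -900 + 1536 = 636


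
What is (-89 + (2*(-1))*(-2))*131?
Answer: -11135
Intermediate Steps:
(-89 + (2*(-1))*(-2))*131 = (-89 - 2*(-2))*131 = (-89 + 4)*131 = -85*131 = -11135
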